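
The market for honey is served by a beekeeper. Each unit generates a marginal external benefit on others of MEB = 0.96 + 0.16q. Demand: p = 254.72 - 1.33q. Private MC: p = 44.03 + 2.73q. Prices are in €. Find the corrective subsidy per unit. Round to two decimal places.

Social marginal cost = private MC − MEB = 43.07 + 2.57q.
Set SMC = demand: 43.07 + 2.57q = 254.72 - 1.33q → q* = 54.2692.
The Pigouvian subsidy equals MEB at q*: 0.96 + 0.16×54.2692 = 9.6431.

subsidy = €9.64 per unit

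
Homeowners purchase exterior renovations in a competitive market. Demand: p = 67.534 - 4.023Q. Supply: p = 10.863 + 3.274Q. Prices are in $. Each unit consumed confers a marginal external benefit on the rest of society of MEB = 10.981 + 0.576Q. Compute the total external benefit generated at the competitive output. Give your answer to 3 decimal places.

Market equilibrium (private): 10.863 + 3.274Q = 67.534 - 4.023Q → Q_m = 7.7663.
Total external benefit = ∫₀^{Q_m} (10.981 + 0.576Q) dQ = 10.981×7.7663 + ½×0.576×7.7663² = 102.6526.

$102.653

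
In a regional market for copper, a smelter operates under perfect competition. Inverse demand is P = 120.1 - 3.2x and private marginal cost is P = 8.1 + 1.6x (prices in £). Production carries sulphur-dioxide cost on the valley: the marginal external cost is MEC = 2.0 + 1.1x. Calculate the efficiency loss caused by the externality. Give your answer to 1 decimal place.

Market equilibrium (private): 8.1 + 1.6x = 120.1 - 3.2x → x_m = 23.3333.
Social marginal cost = private MC + MEC = 10.1 + 2.7x.
Set SMC = demand: 10.1 + 2.7x = 120.1 - 3.2x → x* = 18.6441.
Between x* and x_m the wedge SMC − demand runs linearly from 0 to MEC(x_m), so the loss is a triangle.
DWL = ½ × 4.6892 × 27.6667 = 64.8673.

DWL = £64.9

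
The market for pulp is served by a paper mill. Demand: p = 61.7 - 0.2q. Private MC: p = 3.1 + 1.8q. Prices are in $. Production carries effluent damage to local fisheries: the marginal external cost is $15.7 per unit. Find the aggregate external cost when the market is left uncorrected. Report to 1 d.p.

Market equilibrium (private): 3.1 + 1.8q = 61.7 - 0.2q → q_m = 29.3000.
Total external cost = MEC × q_m = 15.7 × 29.3000 = 460.0100.

$460.0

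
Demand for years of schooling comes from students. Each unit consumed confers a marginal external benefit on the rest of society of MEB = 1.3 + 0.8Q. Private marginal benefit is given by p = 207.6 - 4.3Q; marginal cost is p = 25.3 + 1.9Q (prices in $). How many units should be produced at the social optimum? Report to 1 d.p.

Social marginal benefit = demand + MEB = 208.9 - 3.5Q.
Set SMB = MC: 208.9 - 3.5Q = 25.3 + 1.9Q → Q* = 34.0000.

Q* = 34.0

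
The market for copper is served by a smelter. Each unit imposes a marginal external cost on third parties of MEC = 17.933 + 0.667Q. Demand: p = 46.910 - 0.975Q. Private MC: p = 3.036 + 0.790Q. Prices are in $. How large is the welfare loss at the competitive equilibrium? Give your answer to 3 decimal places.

Market equilibrium (private): 3.036 + 0.790Q = 46.910 - 0.975Q → Q_m = 24.8578.
Social marginal cost = private MC + MEC = 20.969 + 1.457Q.
Set SMC = demand: 20.969 + 1.457Q = 46.910 - 0.975Q → Q* = 10.6665.
Between Q* and Q_m the wedge SMC − demand runs linearly from 0 to MEC(Q_m), so the loss is a triangle.
DWL = ½ × 14.1913 × 34.5131 = 244.8929.

DWL = $244.893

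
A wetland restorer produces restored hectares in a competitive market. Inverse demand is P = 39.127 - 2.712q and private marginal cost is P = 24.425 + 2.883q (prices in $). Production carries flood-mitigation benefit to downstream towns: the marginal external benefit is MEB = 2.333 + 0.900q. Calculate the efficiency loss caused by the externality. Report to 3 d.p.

Market equilibrium (private): 24.425 + 2.883q = 39.127 - 2.712q → q_m = 2.6277.
Social marginal cost = private MC − MEB = 22.092 + 1.983q.
Set SMC = demand: 22.092 + 1.983q = 39.127 - 2.712q → q* = 3.6283.
Height of the DWL triangle at q_m is demand(q_m) − SMC(q_m) = MEB(q_m) = 4.6979.
DWL = ½ × 1.0006 × 4.6979 = 2.3504.

DWL = $2.350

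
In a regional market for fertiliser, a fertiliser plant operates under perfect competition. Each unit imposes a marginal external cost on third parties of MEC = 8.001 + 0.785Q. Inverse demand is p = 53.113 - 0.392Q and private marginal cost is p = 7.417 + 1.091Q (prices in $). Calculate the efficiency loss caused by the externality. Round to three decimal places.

DWL = $228.429

Market equilibrium (private): 7.417 + 1.091Q = 53.113 - 0.392Q → Q_m = 30.8132.
Social marginal cost = private MC + MEC = 15.418 + 1.876Q.
Set SMC = demand: 15.418 + 1.876Q = 53.113 - 0.392Q → Q* = 16.6204.
The loss is the area between SMC and demand from Q* to Q_m; with linear curves that's a triangle of height MEC(Q_m).
DWL = ½ × 14.1928 × 32.1894 = 228.4289.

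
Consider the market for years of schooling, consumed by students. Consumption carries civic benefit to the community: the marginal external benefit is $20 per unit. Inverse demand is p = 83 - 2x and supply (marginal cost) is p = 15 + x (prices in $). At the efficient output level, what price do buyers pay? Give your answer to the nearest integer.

P = $24

Social marginal benefit = demand + MEB = 103 - 2x.
Set SMB = MC: 103 - 2x = 15 + x → x* = 29.3333.
Consumer price on the demand curve at x*: 83 − 2×29.3333 = 24.3334.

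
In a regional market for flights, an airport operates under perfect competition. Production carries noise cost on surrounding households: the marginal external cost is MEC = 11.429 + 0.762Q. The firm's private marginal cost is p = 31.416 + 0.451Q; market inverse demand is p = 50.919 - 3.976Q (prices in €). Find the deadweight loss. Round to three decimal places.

DWL = €21.066

Market equilibrium (private): 31.416 + 0.451Q = 50.919 - 3.976Q → Q_m = 4.4055.
Social marginal cost = private MC + MEC = 42.845 + 1.213Q.
Set SMC = demand: 42.845 + 1.213Q = 50.919 - 3.976Q → Q* = 1.5560.
The loss is the area between SMC and demand from Q* to Q_m; with linear curves that's a triangle of height MEC(Q_m).
DWL = ½ × 2.8495 × 14.7860 = 21.0664.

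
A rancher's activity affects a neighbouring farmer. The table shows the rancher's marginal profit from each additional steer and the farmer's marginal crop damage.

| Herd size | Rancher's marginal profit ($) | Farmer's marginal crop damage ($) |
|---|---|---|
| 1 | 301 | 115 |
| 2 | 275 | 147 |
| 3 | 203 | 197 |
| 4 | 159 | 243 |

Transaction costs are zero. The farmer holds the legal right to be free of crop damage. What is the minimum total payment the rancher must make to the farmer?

$459

Efficient level: marginal profit ≥ marginal crop damage through level 3, so k* = 3.
With the farmer holding the right, the rancher must at least compensate total damage at k*: 115 + 147 + 197 = 459.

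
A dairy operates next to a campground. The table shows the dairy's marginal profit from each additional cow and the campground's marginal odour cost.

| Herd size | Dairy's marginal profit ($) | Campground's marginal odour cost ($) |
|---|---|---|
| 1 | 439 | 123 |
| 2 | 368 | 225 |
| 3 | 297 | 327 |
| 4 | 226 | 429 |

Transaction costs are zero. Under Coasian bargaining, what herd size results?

2

Bargaining reaches the level where marginal profit last exceeds marginal odour cost.
That holds through level 2 (368 ≥ 225) but not at 3 (297 < 327).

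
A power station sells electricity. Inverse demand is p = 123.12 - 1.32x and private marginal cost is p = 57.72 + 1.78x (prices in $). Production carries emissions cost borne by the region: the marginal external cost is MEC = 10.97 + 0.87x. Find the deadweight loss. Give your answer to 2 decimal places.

Market equilibrium (private): 57.72 + 1.78x = 123.12 - 1.32x → x_m = 21.0968.
Social marginal cost = private MC + MEC = 68.69 + 2.65x.
Set SMC = demand: 68.69 + 2.65x = 123.12 - 1.32x → x* = 13.7103.
The loss is the area between SMC and demand from x* to x_m; with linear curves that's a triangle of height MEC(x_m).
DWL = ½ × 7.3865 × 29.3242 = 108.3016.

DWL = $108.30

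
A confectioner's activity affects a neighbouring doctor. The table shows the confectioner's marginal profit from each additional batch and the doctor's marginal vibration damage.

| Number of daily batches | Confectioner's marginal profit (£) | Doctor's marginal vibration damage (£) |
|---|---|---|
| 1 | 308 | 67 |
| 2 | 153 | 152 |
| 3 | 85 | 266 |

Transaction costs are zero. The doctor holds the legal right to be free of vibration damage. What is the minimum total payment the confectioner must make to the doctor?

Efficient level: marginal profit ≥ marginal vibration damage through level 2, so k* = 2.
With the doctor holding the right, the confectioner must at least compensate total damage at k*: 67 + 152 = 219.

£219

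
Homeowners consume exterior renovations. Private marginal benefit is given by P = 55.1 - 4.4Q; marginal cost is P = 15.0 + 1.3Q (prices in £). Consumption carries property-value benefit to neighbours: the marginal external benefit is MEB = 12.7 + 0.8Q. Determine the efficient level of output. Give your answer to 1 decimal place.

Social marginal benefit = demand + MEB = 67.8 - 3.6Q.
Set SMB = MC: 67.8 - 3.6Q = 15.0 + 1.3Q → Q* = 10.7755.

Q* = 10.8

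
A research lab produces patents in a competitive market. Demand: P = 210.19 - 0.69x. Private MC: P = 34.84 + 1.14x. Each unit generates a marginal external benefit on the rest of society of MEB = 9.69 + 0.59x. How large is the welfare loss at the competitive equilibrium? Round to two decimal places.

Market equilibrium (private): 34.84 + 1.14x = 210.19 - 0.69x → x_m = 95.8197.
Social marginal cost = private MC − MEB = 25.15 + 0.55x.
Set SMC = demand: 25.15 + 0.55x = 210.19 - 0.69x → x* = 149.2258.
Between x* and x_m the wedge demand − SMC runs linearly from 0 to MEB(x_m), so the loss is a triangle.
DWL = ½ × 53.4061 × 66.2236 = 1768.3721.

DWL = 1768.37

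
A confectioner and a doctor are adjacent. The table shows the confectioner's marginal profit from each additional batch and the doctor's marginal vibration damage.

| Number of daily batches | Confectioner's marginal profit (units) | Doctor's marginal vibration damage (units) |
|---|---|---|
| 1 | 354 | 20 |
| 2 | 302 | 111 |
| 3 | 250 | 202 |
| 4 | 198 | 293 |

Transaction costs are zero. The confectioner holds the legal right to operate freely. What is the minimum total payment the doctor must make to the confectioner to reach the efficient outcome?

Left alone the confectioner would choose level 4 (marginal profit stays positive).
Efficient level: k* = 3 (marginal profit ≥ marginal vibration damage through 3).
The doctor must at least cover the confectioner's forgone profit from cutting 4→3: 198 = 198.

198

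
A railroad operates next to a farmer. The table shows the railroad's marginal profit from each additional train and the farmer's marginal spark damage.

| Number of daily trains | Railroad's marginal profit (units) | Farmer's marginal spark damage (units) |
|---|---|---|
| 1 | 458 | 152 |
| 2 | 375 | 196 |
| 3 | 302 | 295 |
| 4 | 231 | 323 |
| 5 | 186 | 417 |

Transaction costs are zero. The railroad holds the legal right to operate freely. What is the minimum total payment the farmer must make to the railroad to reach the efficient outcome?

Left alone the railroad would choose level 5 (marginal profit stays positive).
Efficient level: k* = 3 (marginal profit ≥ marginal spark damage through 3).
The farmer must at least cover the railroad's forgone profit from cutting 5→3: 231 + 186 = 417.

417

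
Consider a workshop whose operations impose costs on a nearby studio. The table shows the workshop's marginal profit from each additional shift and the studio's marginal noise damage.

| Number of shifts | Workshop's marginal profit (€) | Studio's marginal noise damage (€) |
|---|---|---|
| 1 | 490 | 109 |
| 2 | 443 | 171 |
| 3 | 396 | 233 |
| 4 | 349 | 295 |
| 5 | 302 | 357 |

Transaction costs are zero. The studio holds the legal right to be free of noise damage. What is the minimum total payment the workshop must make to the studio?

Efficient level: marginal profit ≥ marginal noise damage through level 4, so k* = 4.
With the studio holding the right, the workshop must at least compensate total damage at k*: 109 + 171 + 233 + 295 = 808.

€808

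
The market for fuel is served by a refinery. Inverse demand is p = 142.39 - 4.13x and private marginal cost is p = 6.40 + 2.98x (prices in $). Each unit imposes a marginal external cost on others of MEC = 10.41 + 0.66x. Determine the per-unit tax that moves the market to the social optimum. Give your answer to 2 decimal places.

Social marginal cost = private MC + MEC = 16.81 + 3.64x.
Set SMC = demand: 16.81 + 3.64x = 142.39 - 4.13x → x* = 16.1622.
The Pigouvian tax equals MEC at x*: 10.41 + 0.66×16.1622 = 21.0771.

tax = $21.08 per unit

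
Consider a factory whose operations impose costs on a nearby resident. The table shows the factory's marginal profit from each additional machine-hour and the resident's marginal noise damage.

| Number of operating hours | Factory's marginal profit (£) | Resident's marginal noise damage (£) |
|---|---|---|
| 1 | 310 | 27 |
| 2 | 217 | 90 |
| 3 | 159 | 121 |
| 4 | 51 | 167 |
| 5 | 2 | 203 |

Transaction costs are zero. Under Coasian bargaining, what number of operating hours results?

Bargaining reaches the level where marginal profit last exceeds marginal noise damage.
That holds through level 3 (159 ≥ 121) but not at 4 (51 < 167).

3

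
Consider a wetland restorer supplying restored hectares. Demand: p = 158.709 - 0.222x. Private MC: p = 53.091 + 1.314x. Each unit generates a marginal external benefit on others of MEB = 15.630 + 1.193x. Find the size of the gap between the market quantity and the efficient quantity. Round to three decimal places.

Market equilibrium (private): 53.091 + 1.314x = 158.709 - 0.222x → x_m = 68.7617.
Social marginal cost = private MC − MEB = 37.461 + 0.121x.
Set SMC = demand: 37.461 + 0.121x = 158.709 - 0.222x → x* = 353.4927.
Gap = |68.7617 − 353.4927| = 284.7310.

284.731 units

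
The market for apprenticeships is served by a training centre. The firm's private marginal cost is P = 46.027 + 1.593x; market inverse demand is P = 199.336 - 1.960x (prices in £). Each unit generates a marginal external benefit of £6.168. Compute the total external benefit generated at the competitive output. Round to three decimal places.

Market equilibrium (private): 46.027 + 1.593x = 199.336 - 1.960x → x_m = 43.1492.
Total external benefit = MEB × x_m = 6.168 × 43.1492 = 266.1443.

£266.144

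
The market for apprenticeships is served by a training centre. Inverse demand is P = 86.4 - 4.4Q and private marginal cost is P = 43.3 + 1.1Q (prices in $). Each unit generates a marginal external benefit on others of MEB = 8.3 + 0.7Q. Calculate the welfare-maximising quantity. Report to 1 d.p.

Q* = 10.7

Social marginal cost = private MC − MEB = 35.0 + 0.4Q.
Set SMC = demand: 35.0 + 0.4Q = 86.4 - 4.4Q → Q* = 10.7083.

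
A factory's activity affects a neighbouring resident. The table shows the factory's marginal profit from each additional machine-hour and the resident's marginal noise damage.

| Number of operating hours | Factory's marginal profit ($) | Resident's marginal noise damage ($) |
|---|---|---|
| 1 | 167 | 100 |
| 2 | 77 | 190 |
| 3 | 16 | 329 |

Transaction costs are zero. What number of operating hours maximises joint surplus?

1

Bargaining reaches the level where marginal profit last exceeds marginal noise damage.
That holds through level 1 (167 ≥ 100) but not at 2 (77 < 190).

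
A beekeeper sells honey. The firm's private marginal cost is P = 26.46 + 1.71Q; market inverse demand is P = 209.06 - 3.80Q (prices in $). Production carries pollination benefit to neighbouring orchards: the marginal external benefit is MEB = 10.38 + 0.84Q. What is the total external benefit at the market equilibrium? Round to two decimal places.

Market equilibrium (private): 26.46 + 1.71Q = 209.06 - 3.80Q → Q_m = 33.1397.
Total external benefit = ∫₀^{Q_m} (10.38 + 0.84Q) dQ = 10.38×33.1397 + ½×0.84×33.1397² = 805.2508.

$805.25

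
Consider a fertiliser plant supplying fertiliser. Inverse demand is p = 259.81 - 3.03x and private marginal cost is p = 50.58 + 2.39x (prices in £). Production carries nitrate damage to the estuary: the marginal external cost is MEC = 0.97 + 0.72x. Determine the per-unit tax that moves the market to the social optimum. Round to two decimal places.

tax = £25.39 per unit

Social marginal cost = private MC + MEC = 51.55 + 3.11x.
Set SMC = demand: 51.55 + 3.11x = 259.81 - 3.03x → x* = 33.9186.
The Pigouvian tax equals MEC at x*: 0.97 + 0.72×33.9186 = 25.3914.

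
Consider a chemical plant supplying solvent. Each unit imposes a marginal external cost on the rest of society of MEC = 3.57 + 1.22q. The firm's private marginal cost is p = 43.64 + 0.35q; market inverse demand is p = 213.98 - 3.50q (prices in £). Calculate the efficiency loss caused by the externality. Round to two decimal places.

Market equilibrium (private): 43.64 + 0.35q = 213.98 - 3.50q → q_m = 44.2442.
Social marginal cost = private MC + MEC = 47.21 + 1.57q.
Set SMC = demand: 47.21 + 1.57q = 213.98 - 3.50q → q* = 32.8935.
The welfare-loss triangle has base |q_m − q*| and height MEC(q_m) (the vertical gap between SMC and demand is zero at q* and MEC at q_m).
DWL = ½ × 11.3507 × 57.5479 = 326.6045.

DWL = £326.60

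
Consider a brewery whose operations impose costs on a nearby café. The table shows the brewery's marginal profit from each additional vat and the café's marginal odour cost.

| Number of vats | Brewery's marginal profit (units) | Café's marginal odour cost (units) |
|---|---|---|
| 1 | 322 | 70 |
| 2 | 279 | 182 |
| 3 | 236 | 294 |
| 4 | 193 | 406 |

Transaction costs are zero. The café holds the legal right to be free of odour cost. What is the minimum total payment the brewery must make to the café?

252

Efficient level: marginal profit ≥ marginal odour cost through level 2, so k* = 2.
With the café holding the right, the brewery must at least compensate total damage at k*: 70 + 182 = 252.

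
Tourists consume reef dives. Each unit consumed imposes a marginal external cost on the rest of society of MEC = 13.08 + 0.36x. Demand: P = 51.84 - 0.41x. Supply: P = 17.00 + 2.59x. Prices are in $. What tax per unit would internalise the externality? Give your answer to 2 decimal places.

Social marginal benefit = demand − MEC = 38.76 - 0.77x.
Set SMB = MC: 38.76 - 0.77x = 17.00 + 2.59x → x* = 6.4762.
The Pigouvian tax equals MEC at x*: 13.08 + 0.36×6.4762 = 15.4114.

tax = $15.41 per unit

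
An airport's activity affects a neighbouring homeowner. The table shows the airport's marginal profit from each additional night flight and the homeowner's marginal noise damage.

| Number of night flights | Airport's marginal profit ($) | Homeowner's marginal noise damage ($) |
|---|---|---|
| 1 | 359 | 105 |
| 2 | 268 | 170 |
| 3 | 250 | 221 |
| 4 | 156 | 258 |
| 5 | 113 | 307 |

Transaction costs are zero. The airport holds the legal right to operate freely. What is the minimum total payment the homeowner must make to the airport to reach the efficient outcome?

Left alone the airport would choose level 5 (marginal profit stays positive).
Efficient level: k* = 3 (marginal profit ≥ marginal noise damage through 3).
The homeowner must at least cover the airport's forgone profit from cutting 5→3: 156 + 113 = 269.

$269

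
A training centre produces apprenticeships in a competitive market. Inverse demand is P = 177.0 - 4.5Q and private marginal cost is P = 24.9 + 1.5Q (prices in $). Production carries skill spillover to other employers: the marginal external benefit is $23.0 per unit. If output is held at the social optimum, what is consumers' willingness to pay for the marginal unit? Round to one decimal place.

P = $45.7

Social marginal cost = private MC − MEB = 1.9 + 1.5Q.
Set SMC = demand: 1.9 + 1.5Q = 177.0 - 4.5Q → Q* = 29.1833.
Consumer price on the demand curve at Q*: 177.0 − 4.5×29.1833 = 45.6752.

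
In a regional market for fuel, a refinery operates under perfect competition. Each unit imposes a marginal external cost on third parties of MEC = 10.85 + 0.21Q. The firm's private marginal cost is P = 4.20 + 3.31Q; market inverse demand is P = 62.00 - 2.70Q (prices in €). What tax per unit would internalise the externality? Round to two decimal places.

tax = €12.44 per unit

Social marginal cost = private MC + MEC = 15.05 + 3.52Q.
Set SMC = demand: 15.05 + 3.52Q = 62.00 - 2.70Q → Q* = 7.5482.
The Pigouvian tax equals MEC at Q*: 10.85 + 0.21×7.5482 = 12.4351.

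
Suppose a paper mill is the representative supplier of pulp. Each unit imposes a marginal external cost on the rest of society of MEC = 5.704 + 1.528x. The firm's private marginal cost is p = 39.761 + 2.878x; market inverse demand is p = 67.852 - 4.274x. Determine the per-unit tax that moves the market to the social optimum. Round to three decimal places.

Social marginal cost = private MC + MEC = 45.465 + 4.406x.
Set SMC = demand: 45.465 + 4.406x = 67.852 - 4.274x → x* = 2.5791.
The Pigouvian tax equals MEC at x*: 5.704 + 1.528×2.5791 = 9.6449.

tax = 9.645 per unit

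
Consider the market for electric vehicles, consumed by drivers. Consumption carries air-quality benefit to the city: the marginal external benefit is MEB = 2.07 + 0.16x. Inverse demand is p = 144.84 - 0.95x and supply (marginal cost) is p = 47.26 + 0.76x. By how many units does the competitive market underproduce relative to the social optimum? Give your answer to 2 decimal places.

7.23 units

Market equilibrium (private): 47.26 + 0.76x = 144.84 - 0.95x → x_m = 57.0643.
Social marginal benefit = demand + MEB = 146.91 - 0.79x.
Set SMB = MC: 146.91 - 0.79x = 47.26 + 0.76x → x* = 64.2903.
Gap = |57.0643 − 64.2903| = 7.2260.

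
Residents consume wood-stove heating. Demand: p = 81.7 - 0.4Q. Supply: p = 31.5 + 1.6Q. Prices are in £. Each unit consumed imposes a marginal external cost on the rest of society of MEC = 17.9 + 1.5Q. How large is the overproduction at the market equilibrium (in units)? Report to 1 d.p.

15.9 units

Market equilibrium (private): 31.5 + 1.6Q = 81.7 - 0.4Q → Q_m = 25.1000.
Social marginal benefit = demand − MEC = 63.8 - 1.9Q.
Set SMB = MC: 63.8 - 1.9Q = 31.5 + 1.6Q → Q* = 9.2286.
Gap = |25.1000 − 9.2286| = 15.8714.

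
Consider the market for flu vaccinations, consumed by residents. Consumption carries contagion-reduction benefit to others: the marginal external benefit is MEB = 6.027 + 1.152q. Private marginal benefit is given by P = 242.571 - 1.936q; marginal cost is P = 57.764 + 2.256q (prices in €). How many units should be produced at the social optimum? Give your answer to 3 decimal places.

q* = 62.774

Social marginal benefit = demand + MEB = 248.598 - 0.784q.
Set SMB = MC: 248.598 - 0.784q = 57.764 + 2.256q → q* = 62.7743.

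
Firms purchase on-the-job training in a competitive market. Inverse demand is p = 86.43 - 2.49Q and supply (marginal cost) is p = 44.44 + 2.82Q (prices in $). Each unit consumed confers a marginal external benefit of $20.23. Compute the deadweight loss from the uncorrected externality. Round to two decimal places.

Market equilibrium (private): 44.44 + 2.82Q = 86.43 - 2.49Q → Q_m = 7.9077.
Social marginal benefit = demand + MEB = 106.66 - 2.49Q.
Set SMB = MC: 106.66 - 2.49Q = 44.44 + 2.82Q → Q* = 11.7175.
Height of the DWL triangle at Q_m is SMB(Q_m) − MC(Q_m) = MEB(Q_m) = 20.2300.
DWL = ½ × 3.8098 × 20.2300 = 38.5361.

DWL = $38.54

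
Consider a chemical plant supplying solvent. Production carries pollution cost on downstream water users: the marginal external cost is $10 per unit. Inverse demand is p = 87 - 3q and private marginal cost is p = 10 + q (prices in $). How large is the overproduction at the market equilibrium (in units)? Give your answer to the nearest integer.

Market equilibrium (private): 10 + q = 87 - 3q → q_m = 19.2500.
Social marginal cost = private MC + MEC = 20 + q.
Set SMC = demand: 20 + q = 87 - 3q → q* = 16.7500.
Gap = |19.2500 − 16.7500| = 2.5000.

3 units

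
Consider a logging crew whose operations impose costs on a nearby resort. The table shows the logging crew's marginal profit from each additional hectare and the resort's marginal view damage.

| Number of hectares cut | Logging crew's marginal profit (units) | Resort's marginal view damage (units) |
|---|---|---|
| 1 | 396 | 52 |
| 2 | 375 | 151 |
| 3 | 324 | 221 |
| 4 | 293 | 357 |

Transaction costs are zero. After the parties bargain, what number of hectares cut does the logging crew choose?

3

Bargaining reaches the level where marginal profit last exceeds marginal view damage.
That holds through level 3 (324 ≥ 221) but not at 4 (293 < 357).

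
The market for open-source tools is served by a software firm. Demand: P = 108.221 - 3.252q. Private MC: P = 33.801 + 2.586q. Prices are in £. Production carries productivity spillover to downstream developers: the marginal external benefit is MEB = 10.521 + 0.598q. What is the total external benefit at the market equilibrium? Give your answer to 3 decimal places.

£182.704

Market equilibrium (private): 33.801 + 2.586q = 108.221 - 3.252q → q_m = 12.7475.
Total external benefit = ∫₀^{q_m} (10.521 + 0.598q) dq = 10.521×12.7475 + ½×0.598×12.7475² = 182.7036.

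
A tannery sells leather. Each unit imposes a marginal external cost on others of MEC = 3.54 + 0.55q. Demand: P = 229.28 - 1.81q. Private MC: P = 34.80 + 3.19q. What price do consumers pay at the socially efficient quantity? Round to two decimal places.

Social marginal cost = private MC + MEC = 38.34 + 3.74q.
Set SMC = demand: 38.34 + 3.74q = 229.28 - 1.81q → q* = 34.4036.
Consumer price on the demand curve at q*: 229.28 − 1.81×34.4036 = 167.0095.

P = 167.01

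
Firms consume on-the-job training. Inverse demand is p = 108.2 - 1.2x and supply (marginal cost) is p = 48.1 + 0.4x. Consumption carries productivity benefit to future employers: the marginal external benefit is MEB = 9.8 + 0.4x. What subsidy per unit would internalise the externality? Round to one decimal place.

subsidy = 33.1 per unit

Social marginal benefit = demand + MEB = 118.0 - 0.8x.
Set SMB = MC: 118.0 - 0.8x = 48.1 + 0.4x → x* = 58.2500.
The Pigouvian subsidy equals MEB at x*: 9.8 + 0.4×58.2500 = 33.1000.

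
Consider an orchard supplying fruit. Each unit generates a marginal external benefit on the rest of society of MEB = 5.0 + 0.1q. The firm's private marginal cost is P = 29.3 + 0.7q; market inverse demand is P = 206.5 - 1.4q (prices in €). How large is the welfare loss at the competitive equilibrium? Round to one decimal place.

Market equilibrium (private): 29.3 + 0.7q = 206.5 - 1.4q → q_m = 84.3810.
Social marginal cost = private MC − MEB = 24.3 + 0.6q.
Set SMC = demand: 24.3 + 0.6q = 206.5 - 1.4q → q* = 91.1000.
The loss is the area between SMC and demand from q* to q_m; with linear curves that's a triangle of height MEB(q_m).
DWL = ½ × 6.7190 × 13.4381 = 45.1453.

DWL = €45.1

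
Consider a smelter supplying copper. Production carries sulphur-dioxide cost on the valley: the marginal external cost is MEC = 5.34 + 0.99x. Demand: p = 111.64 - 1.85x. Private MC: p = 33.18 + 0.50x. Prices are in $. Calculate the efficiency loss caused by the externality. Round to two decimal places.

Market equilibrium (private): 33.18 + 0.50x = 111.64 - 1.85x → x_m = 33.3872.
Social marginal cost = private MC + MEC = 38.52 + 1.49x.
Set SMC = demand: 38.52 + 1.49x = 111.64 - 1.85x → x* = 21.8922.
Between x* and x_m the wedge SMC − demand runs linearly from 0 to MEC(x_m), so the loss is a triangle.
DWL = ½ × 11.4950 × 38.3934 = 220.6661.

DWL = $220.67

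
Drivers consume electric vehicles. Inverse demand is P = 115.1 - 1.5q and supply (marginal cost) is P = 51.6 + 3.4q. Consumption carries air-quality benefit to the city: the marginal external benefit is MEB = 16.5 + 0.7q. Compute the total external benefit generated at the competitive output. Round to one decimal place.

Market equilibrium (private): 51.6 + 3.4q = 115.1 - 1.5q → q_m = 12.9592.
Total external benefit = ∫₀^{q_m} (16.5 + 0.7q) dq = 16.5×12.9592 + ½×0.7×12.9592² = 272.6061.

272.6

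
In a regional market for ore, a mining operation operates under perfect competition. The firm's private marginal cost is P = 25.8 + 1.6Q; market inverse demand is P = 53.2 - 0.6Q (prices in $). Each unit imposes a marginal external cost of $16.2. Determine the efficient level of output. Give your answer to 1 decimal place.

Q* = 5.1

Social marginal cost = private MC + MEC = 42.0 + 1.6Q.
Set SMC = demand: 42.0 + 1.6Q = 53.2 - 0.6Q → Q* = 5.0909.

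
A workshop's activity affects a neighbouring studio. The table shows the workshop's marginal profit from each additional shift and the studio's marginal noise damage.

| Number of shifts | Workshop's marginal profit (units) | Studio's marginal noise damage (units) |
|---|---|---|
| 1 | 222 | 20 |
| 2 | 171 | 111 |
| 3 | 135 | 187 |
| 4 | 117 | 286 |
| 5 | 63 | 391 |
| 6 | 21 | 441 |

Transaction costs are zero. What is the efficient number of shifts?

Bargaining reaches the level where marginal profit last exceeds marginal noise damage.
That holds through level 2 (171 ≥ 111) but not at 3 (135 < 187).

2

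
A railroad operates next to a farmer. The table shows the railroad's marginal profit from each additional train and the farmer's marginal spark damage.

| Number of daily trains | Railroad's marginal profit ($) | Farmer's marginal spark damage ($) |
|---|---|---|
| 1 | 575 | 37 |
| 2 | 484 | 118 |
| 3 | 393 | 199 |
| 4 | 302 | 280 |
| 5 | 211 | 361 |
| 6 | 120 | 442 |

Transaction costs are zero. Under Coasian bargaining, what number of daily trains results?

4

Bargaining reaches the level where marginal profit last exceeds marginal spark damage.
That holds through level 4 (302 ≥ 280) but not at 5 (211 < 361).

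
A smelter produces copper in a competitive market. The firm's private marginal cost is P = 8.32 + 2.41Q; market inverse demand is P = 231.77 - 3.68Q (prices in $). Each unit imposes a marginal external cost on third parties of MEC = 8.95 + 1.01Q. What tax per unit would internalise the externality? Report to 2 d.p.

tax = $39.46 per unit

Social marginal cost = private MC + MEC = 17.27 + 3.42Q.
Set SMC = demand: 17.27 + 3.42Q = 231.77 - 3.68Q → Q* = 30.2113.
The Pigouvian tax equals MEC at Q*: 8.95 + 1.01×30.2113 = 39.4634.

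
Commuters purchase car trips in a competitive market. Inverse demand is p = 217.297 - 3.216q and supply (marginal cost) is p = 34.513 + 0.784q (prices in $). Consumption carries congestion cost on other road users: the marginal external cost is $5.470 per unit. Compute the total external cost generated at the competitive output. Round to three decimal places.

$249.957

Market equilibrium (private): 34.513 + 0.784q = 217.297 - 3.216q → q_m = 45.6960.
Total external cost = MEC × q_m = 5.470 × 45.6960 = 249.9571.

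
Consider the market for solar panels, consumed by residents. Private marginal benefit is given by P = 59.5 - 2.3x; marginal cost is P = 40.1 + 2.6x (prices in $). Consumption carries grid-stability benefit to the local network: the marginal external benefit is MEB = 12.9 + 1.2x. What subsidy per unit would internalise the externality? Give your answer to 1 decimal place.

Social marginal benefit = demand + MEB = 72.4 - 1.1x.
Set SMB = MC: 72.4 - 1.1x = 40.1 + 2.6x → x* = 8.7297.
The Pigouvian subsidy equals MEB at x*: 12.9 + 1.2×8.7297 = 23.3756.

subsidy = $23.4 per unit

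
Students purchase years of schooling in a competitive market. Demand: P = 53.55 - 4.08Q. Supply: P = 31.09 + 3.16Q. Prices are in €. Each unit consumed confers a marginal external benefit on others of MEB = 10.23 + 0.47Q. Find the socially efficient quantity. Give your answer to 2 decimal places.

Social marginal benefit = demand + MEB = 63.78 - 3.61Q.
Set SMB = MC: 63.78 - 3.61Q = 31.09 + 3.16Q → Q* = 4.8287.

Q* = 4.83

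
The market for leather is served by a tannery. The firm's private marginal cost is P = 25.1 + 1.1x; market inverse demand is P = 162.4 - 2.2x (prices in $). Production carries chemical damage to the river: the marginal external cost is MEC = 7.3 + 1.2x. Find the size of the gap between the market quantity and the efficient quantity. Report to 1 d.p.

12.7 units

Market equilibrium (private): 25.1 + 1.1x = 162.4 - 2.2x → x_m = 41.6061.
Social marginal cost = private MC + MEC = 32.4 + 2.3x.
Set SMC = demand: 32.4 + 2.3x = 162.4 - 2.2x → x* = 28.8889.
Gap = |41.6061 − 28.8889| = 12.7172.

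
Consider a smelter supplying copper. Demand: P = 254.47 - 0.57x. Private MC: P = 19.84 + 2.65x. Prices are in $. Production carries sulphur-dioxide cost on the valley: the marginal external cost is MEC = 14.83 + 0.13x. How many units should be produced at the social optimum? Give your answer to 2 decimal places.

Social marginal cost = private MC + MEC = 34.67 + 2.78x.
Set SMC = demand: 34.67 + 2.78x = 254.47 - 0.57x → x* = 65.6119.

x* = 65.61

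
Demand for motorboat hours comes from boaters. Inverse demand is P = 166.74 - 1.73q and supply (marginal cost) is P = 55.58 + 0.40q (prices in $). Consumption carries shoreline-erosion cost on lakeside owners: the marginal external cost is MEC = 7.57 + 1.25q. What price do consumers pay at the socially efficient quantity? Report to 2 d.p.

P = $113.72

Social marginal benefit = demand − MEC = 159.17 - 2.98q.
Set SMB = MC: 159.17 - 2.98q = 55.58 + 0.40q → q* = 30.6479.
Consumer price on the demand curve at q*: 166.74 − 1.73×30.6479 = 113.7191.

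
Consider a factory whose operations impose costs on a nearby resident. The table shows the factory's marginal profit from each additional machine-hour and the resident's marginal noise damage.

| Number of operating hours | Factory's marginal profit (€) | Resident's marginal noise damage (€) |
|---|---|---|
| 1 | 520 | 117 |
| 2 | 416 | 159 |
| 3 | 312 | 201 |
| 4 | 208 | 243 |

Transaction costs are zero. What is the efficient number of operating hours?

Bargaining reaches the level where marginal profit last exceeds marginal noise damage.
That holds through level 3 (312 ≥ 201) but not at 4 (208 < 243).

3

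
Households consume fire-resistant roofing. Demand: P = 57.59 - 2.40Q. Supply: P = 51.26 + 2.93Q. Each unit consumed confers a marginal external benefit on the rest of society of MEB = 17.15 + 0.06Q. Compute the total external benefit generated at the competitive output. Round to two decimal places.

20.41

Market equilibrium (private): 51.26 + 2.93Q = 57.59 - 2.40Q → Q_m = 1.1876.
Total external benefit = ∫₀^{Q_m} (17.15 + 0.06Q) dQ = 17.15×1.1876 + ½×0.06×1.1876² = 20.4097.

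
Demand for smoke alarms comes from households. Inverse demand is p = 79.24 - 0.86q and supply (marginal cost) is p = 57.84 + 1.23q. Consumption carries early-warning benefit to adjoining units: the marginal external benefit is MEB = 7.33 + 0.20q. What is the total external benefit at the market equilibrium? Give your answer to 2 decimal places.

85.54

Market equilibrium (private): 57.84 + 1.23q = 79.24 - 0.86q → q_m = 10.2392.
Total external benefit = ∫₀^{q_m} (7.33 + 0.20q) dq = 7.33×10.2392 + ½×0.20×10.2392² = 85.5375.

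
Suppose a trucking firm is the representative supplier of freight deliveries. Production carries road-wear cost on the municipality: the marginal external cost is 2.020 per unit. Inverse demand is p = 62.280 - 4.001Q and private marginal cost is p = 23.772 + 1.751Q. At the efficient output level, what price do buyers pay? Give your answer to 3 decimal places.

P = 36.900

Social marginal cost = private MC + MEC = 25.792 + 1.751Q.
Set SMC = demand: 25.792 + 1.751Q = 62.280 - 4.001Q → Q* = 6.3435.
Consumer price on the demand curve at Q*: 62.280 − 4.001×6.3435 = 36.8997.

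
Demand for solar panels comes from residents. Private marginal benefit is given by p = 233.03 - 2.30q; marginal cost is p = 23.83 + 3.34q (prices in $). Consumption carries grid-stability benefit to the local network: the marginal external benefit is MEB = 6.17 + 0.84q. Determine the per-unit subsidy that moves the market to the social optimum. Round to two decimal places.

Social marginal benefit = demand + MEB = 239.20 - 1.46q.
Set SMB = MC: 239.20 - 1.46q = 23.83 + 3.34q → q* = 44.8688.
The Pigouvian subsidy equals MEB at q*: 6.17 + 0.84×44.8688 = 43.8598.

subsidy = $43.86 per unit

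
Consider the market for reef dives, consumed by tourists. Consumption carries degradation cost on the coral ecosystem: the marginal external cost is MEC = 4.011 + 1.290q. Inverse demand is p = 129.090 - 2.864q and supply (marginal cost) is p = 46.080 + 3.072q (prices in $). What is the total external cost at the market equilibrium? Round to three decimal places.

Market equilibrium (private): 46.080 + 3.072q = 129.090 - 2.864q → q_m = 13.9842.
Total external cost = ∫₀^{q_m} (4.011 + 1.290q) dq = 4.011×13.9842 + ½×1.290×13.9842² = 182.2254.

$182.225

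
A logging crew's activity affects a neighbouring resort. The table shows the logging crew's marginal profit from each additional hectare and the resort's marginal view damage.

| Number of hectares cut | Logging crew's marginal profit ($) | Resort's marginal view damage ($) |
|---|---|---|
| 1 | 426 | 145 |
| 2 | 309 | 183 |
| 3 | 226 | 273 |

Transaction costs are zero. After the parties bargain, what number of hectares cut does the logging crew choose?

2

Bargaining reaches the level where marginal profit last exceeds marginal view damage.
That holds through level 2 (309 ≥ 183) but not at 3 (226 < 273).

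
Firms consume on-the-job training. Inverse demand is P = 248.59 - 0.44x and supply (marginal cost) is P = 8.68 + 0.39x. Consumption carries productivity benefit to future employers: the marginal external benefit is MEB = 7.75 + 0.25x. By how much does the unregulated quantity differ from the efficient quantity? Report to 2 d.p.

Market equilibrium (private): 8.68 + 0.39x = 248.59 - 0.44x → x_m = 289.0482.
Social marginal benefit = demand + MEB = 256.34 - 0.19x.
Set SMB = MC: 256.34 - 0.19x = 8.68 + 0.39x → x* = 427.0000.
Gap = |289.0482 − 427.0000| = 137.9518.

137.95 units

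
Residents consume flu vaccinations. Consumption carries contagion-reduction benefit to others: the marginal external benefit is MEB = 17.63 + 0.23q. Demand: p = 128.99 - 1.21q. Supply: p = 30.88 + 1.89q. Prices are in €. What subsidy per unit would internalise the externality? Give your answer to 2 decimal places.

Social marginal benefit = demand + MEB = 146.62 - 0.98q.
Set SMB = MC: 146.62 - 0.98q = 30.88 + 1.89q → q* = 40.3275.
The Pigouvian subsidy equals MEB at q*: 17.63 + 0.23×40.3275 = 26.9053.

subsidy = €26.91 per unit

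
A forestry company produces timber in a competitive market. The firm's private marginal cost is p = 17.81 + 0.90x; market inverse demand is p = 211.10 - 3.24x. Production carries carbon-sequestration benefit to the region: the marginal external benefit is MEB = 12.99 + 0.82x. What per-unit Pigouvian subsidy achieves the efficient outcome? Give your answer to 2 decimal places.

subsidy = 63.94 per unit

Social marginal cost = private MC − MEB = 4.82 + 0.08x.
Set SMC = demand: 4.82 + 0.08x = 211.10 - 3.24x → x* = 62.1325.
The Pigouvian subsidy equals MEB at x*: 12.99 + 0.82×62.1325 = 63.9387.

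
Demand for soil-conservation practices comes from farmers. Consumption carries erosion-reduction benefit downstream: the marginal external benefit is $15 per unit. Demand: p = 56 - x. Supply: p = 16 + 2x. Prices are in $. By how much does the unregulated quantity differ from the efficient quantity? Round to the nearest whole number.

Market equilibrium (private): 16 + 2x = 56 - x → x_m = 13.3333.
Social marginal benefit = demand + MEB = 71 - x.
Set SMB = MC: 71 - x = 16 + 2x → x* = 18.3333.
Gap = |13.3333 − 18.3333| = 5.0000.

5 units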